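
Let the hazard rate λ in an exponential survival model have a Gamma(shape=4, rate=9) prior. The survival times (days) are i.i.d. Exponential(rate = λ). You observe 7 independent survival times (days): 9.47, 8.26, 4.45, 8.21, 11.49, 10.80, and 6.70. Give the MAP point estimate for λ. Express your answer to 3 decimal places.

The Exponential(rate=λ) likelihood is ∝ λ^n e^(−λΣtᵢ). Here n = 7 and Σtᵢ = 9.47 + 8.26 + 4.45 + 8.21 + 11.49 + 10.80 + 6.70 = 59.38.
Posterior ∝ λ^3e^(−9λ) · λ^7e^(−59.38λ) = λ^10e^(−68.38λ), i.e. Gamma(11, 68.38).
Mode = (a−1)/b = 10/68.38 ≈ 0.146.

λ̂_MAP = 0.146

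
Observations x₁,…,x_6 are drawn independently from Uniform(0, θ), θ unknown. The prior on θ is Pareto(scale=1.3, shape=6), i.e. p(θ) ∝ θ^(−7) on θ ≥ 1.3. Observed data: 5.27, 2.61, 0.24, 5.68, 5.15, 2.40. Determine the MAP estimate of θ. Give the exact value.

θ̂_MAP = 5.68

The Uniform(0, θ) likelihood is θ^(−n) for θ ≥ max(xᵢ), zero otherwise. Here max(xᵢ) = 5.68.
Posterior ∝ θ^(−7) · θ^(−6) = θ^(−13) on θ ≥ max(1.3, 5.68) = 5.68.
This density is strictly decreasing in θ, so the posterior mode lies at the lower boundary of the support.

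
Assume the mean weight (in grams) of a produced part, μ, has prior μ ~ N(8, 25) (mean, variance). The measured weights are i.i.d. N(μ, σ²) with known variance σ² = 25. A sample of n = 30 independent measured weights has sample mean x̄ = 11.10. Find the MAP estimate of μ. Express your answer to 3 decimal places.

n = 30, x̄ = 11.10.
For a Normal prior and Normal likelihood with known variance, the posterior is Normal; its mode equals its mean, the precision-weighted average.
Prior precision 1/σ₀² = 1/25 = 0.04; data precision n/σ² = 30/25 = 1.2.
μ̂ = (0.04·8 + 1.2·11.1) / (0.04 + 1.2) = 13.64/1.24 = 11.000.

μ̂_MAP = 11.000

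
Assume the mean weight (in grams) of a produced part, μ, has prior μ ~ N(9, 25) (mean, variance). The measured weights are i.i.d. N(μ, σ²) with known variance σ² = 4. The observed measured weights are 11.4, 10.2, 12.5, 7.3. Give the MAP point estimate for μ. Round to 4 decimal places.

n = 4; x̄ = (11.4 + 10.2 + 12.5 + 7.3)/4 = 41.4/4 = 10.35.
For a Normal prior and Normal likelihood with known variance, the posterior is Normal; its mode equals its mean, the precision-weighted average.
Prior precision 1/σ₀² = 1/25 = 0.04; data precision n/σ² = 4/4 = 1.
μ̂ = (0.04·9 + 1·10.35) / (0.04 + 1) = 10.71/1.04 = 1071/104 ≈ 10.2981.

μ̂_MAP = 10.2981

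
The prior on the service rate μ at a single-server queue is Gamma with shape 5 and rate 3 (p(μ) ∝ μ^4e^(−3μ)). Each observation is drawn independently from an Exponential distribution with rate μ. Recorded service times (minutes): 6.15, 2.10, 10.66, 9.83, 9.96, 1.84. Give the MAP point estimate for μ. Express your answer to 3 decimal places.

The Exponential(rate=μ) likelihood is ∝ μ^n e^(−μΣtᵢ). Here n = 6 and Σtᵢ = 6.15 + 2.10 + 10.66 + 9.83 + 9.96 + 1.84 = 40.54.
Posterior ∝ μ^4e^(−3μ) · μ^6e^(−40.54μ) = μ^10e^(−43.54μ), i.e. Gamma(11, 43.54).
Mode = (a−1)/b = 10/43.54 ≈ 0.230.

μ̂_MAP = 0.230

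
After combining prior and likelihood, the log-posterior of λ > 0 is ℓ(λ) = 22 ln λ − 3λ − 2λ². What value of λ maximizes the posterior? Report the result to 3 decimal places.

λ̂_MAP = 2.000

ℓ'(λ) = 22/λ − 3 − 4λ. Setting this to zero and multiplying by λ: 4λ² + 3λ − 22 = 0.
λ = (−3 + √(3² + 4·4·22)) / (2·4) = (−3 + √361) / 8 = (−3 + 19)/8 = 2.
ℓ''(λ) = −22/λ² − 4 < 0, confirming a maximum.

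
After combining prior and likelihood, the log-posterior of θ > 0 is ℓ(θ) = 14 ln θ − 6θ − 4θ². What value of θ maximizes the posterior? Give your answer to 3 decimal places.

ℓ'(θ) = 14/θ − 6 − 8θ. Setting this to zero and multiplying by θ: 8θ² + 6θ − 14 = 0.
θ = (−6 + √(6² + 4·8·14)) / (2·8) = (−6 + √484) / 16 = (−6 + 22)/16 = 1.
ℓ''(θ) = −14/θ² − 8 < 0, confirming a maximum.

θ̂_MAP = 1.000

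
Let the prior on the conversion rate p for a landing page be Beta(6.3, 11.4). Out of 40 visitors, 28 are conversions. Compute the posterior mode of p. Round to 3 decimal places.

p̂_MAP = 0.598

Prior: Beta(6.3, 11.4).
Data: 28 successes in 40 trials. The binomial likelihood contributes p^28(1−p)^12, so the posterior is Beta(6.3+28, 11.4+12) = Beta(34.3, 23.4).
For Beta(a, b) with a, b > 1 the mode is (a−1)/(a+b−2) = 33.3/55.7 ≈ 0.598.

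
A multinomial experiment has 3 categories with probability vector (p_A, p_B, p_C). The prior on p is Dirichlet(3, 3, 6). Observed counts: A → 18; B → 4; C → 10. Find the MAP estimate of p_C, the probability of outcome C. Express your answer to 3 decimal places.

MAP estimate of p_C = 0.366

The posterior is Dirichlet(αᵢ + nᵢ) = Dirichlet(21, 7, 16).
For a Dirichlet(a₁,…,a_K) with all aᵢ > 1, the mode has j-th component (aⱼ − 1)/(Σaᵢ − K).
Here Σaᵢ = 44 and K = 3, so p_C = (16 − 1)/(44 − 3) = 15/41 ≈ 0.366.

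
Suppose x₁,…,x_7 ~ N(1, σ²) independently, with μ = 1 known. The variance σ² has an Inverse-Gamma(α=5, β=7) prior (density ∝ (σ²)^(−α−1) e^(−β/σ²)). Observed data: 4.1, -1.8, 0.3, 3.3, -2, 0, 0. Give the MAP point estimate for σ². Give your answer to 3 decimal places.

σ̂²_MAP = 2.538

Sum of squared deviations about the known mean: SS = (4.1−1)² + (-1.8−1)² + (0.3−1)² + (3.3−1)² + (-2−1)² + (0−1)² + (0−1)² = 34.23.
The Normal likelihood contributes (σ²)^(−n/2) exp(−SS/(2σ²)), so the posterior is Inverse-Gamma(α + n/2, β + SS/2) = Inverse-Gamma(8.5, 24.115).
The mode of Inverse-Gamma(a, b) is b/(a+1) = 24.115/9.5 ≈ 2.538.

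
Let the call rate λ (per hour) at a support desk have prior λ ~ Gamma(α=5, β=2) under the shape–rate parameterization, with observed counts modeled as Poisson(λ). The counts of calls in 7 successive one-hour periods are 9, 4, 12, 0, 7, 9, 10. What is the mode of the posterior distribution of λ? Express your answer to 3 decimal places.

λ̂_MAP = 6.111

Σxᵢ = 9+4+12+0+7+9+10 = 51, with n = 7.
Posterior ∝ λ^4e^(−2λ) · λ^51e^(−7λ) = λ^55e^(−9λ), i.e. Gamma(shape=56, rate=9).
The mode of a Gamma(a, b) with a ≥ 1 (shape–rate) is (a−1)/b = 55/9 ≈ 6.111.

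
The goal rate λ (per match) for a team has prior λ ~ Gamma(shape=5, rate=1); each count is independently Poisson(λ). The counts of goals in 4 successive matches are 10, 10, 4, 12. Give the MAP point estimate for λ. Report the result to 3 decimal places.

λ̂_MAP = 8.000

Σxᵢ = 10+10+4+12 = 36, with n = 4.
Posterior ∝ λ^4e^(−1λ) · λ^36e^(−4λ) = λ^40e^(−5λ), i.e. Gamma(shape=41, rate=5).
The mode of a Gamma(a, b) with a ≥ 1 (shape–rate) is (a−1)/b = 40/5 ≈ 8.000.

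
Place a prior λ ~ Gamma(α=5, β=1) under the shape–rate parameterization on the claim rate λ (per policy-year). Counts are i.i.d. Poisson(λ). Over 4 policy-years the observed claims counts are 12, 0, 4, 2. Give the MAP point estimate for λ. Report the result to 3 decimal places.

λ̂_MAP = 4.400

Σxᵢ = 12+0+4+2 = 18, with n = 4.
Posterior ∝ λ^4e^(−1λ) · λ^18e^(−4λ) = λ^22e^(−5λ), i.e. Gamma(shape=23, rate=5).
The mode of a Gamma(a, b) with a ≥ 1 (shape–rate) is (a−1)/b = 22/5 ≈ 4.400.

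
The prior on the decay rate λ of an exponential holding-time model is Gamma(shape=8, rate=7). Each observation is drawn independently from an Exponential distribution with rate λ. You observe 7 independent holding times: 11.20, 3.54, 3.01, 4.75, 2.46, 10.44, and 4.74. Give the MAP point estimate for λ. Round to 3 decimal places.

λ̂_MAP = 0.297

The Exponential(rate=λ) likelihood is ∝ λ^n e^(−λΣtᵢ). Here n = 7 and Σtᵢ = 11.20 + 3.54 + 3.01 + 4.75 + 2.46 + 10.44 + 4.74 = 40.14.
Posterior ∝ λ^7e^(−7λ) · λ^7e^(−40.14λ) = λ^14e^(−47.14λ), i.e. Gamma(15, 47.14).
Mode = (a−1)/b = 14/47.14 ≈ 0.297.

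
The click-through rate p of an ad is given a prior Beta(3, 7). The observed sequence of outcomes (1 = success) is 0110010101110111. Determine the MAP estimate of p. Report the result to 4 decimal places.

p̂_MAP = 0.5000

Prior: Beta(3, 7).
Data: 10 successes in 16 trials (from the sequence). The binomial likelihood contributes p^10(1−p)^6, so the posterior is Beta(3+10, 7+6) = Beta(13, 13).
For Beta(a, b) with a, b > 1 the mode is (a−1)/(a+b−2) = 12/24 ≈ 0.5000.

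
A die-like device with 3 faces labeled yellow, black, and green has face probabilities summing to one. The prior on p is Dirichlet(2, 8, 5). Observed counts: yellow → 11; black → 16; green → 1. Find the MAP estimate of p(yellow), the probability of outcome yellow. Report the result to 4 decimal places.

MAP estimate of p(yellow) = 0.3000

The posterior is Dirichlet(αᵢ + nᵢ) = Dirichlet(13, 24, 6).
For a Dirichlet(a₁,…,a_K) with all aᵢ > 1, the mode has j-th component (aⱼ − 1)/(Σaᵢ − K).
Here Σaᵢ = 43 and K = 3, so p(yellow) = (13 − 1)/(43 − 3) = 12/40 ≈ 0.3000.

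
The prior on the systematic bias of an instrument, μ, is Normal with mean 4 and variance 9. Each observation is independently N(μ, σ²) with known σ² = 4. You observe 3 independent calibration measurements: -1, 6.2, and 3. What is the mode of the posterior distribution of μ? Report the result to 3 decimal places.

n = 3; x̄ = ((-1) + 6.2 + 3)/3 = 8.2/3 = 41/15 ≈ 2.7333.
For a Normal prior and Normal likelihood with known variance, the posterior is Normal; its mode equals its mean, the precision-weighted average.
Prior precision 1/σ₀² = 1/9; data precision n/σ² = 3/4 = 0.75.
μ̂ = ((1/9)·4 + 0.75·(41/15)) / (1/9 + 0.75) = (449/180)/(31/36) = 449/155 ≈ 2.897.

μ̂_MAP = 2.897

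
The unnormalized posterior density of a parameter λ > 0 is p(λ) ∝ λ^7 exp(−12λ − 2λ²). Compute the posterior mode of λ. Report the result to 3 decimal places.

ℓ'(λ) = 7/λ − 12 − 4λ. Setting this to zero and multiplying by λ: 4λ² + 12λ − 7 = 0.
λ = (−12 + √(12² + 4·4·7)) / (2·4) = (−12 + √256) / 8 = (−12 + 16)/8 = 1/2.
ℓ''(λ) = −7/λ² − 4 < 0, confirming a maximum.

λ̂_MAP = 0.500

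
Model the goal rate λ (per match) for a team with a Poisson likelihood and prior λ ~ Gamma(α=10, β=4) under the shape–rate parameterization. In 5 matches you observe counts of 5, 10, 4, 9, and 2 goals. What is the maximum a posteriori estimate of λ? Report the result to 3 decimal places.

Σxᵢ = 5+10+4+9+2 = 30, with n = 5.
Posterior ∝ λ^9e^(−4λ) · λ^30e^(−5λ) = λ^39e^(−9λ), i.e. Gamma(shape=40, rate=9).
The mode of a Gamma(a, b) with a ≥ 1 (shape–rate) is (a−1)/b = 39/9 ≈ 4.333.

λ̂_MAP = 4.333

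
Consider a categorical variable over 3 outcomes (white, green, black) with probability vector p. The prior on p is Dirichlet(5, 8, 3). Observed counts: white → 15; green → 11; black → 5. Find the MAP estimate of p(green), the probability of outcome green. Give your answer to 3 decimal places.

MAP estimate of p(green) = 0.409

The posterior is Dirichlet(αᵢ + nᵢ) = Dirichlet(20, 19, 8).
For a Dirichlet(a₁,…,a_K) with all aᵢ > 1, the mode has j-th component (aⱼ − 1)/(Σaᵢ − K).
Here Σaᵢ = 47 and K = 3, so p(green) = (19 − 1)/(47 − 3) = 18/44 ≈ 0.409.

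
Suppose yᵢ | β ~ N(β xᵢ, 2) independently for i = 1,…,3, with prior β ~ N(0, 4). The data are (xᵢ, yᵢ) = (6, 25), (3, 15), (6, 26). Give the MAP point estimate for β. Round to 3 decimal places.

β̂_MAP = 4.307

log p(β | y) = −Σ(yᵢ − βxᵢ)²/(2·2) − β²/(2·4) + const.
Setting the derivative to zero: Σxᵢ(yᵢ − βxᵢ)/2 − β/4 = 0, so β = Σxᵢyᵢ / (Σxᵢ² + σ²/τ²).
Σxᵢyᵢ = 6·25 + 3·15 + 6·26 = 351; Σxᵢ² = 81; σ²/τ² = 0.5.
β̂_MAP = 351 / (81 + 0.5) = 351/81.5 ≈ 4.307.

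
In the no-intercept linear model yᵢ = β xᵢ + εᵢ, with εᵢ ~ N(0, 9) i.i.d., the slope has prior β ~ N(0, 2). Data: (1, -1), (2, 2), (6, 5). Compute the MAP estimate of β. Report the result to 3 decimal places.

β̂_MAP = 0.725

log p(β | y) = −Σ(yᵢ − βxᵢ)²/(2·9) − β²/(2·2) + const.
Setting the derivative to zero: Σxᵢ(yᵢ − βxᵢ)/9 − β/2 = 0, so β = Σxᵢyᵢ / (Σxᵢ² + σ²/τ²).
Σxᵢyᵢ = 1·(-1) + 2·2 + 6·5 = 33; Σxᵢ² = 41; σ²/τ² = 4.5.
β̂_MAP = 33 / (41 + 4.5) = 33/45.5 ≈ 0.725.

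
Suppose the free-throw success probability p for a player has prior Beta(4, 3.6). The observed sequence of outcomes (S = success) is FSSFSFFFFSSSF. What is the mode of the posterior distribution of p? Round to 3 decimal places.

p̂_MAP = 0.484

Prior: Beta(4, 3.6).
Data: 6 successes in 13 trials (from the sequence). The binomial likelihood contributes p^6(1−p)^7, so the posterior is Beta(4+6, 3.6+7) = Beta(10, 10.6).
For Beta(a, b) with a, b > 1 the mode is (a−1)/(a+b−2) = 9/18.6 ≈ 0.484.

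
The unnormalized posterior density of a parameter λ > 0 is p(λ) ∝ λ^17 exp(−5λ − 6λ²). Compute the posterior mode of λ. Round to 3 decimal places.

ℓ'(λ) = 17/λ − 5 − 12λ. Setting this to zero and multiplying by λ: 12λ² + 5λ − 17 = 0.
λ = (−5 + √(5² + 4·12·17)) / (2·12) = (−5 + √841) / 24 = (−5 + 29)/24 = 1.
ℓ''(λ) = −17/λ² − 12 < 0, confirming a maximum.

λ̂_MAP = 1.000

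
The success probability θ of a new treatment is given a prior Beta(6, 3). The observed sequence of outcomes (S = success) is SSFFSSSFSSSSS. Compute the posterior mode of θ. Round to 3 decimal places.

Prior: Beta(6, 3).
Data: 10 successes in 13 trials (from the sequence). The binomial likelihood contributes θ^10(1−θ)^3, so the posterior is Beta(6+10, 3+3) = Beta(16, 6).
For Beta(a, b) with a, b > 1 the mode is (a−1)/(a+b−2) = 15/20 ≈ 0.750.

θ̂_MAP = 0.750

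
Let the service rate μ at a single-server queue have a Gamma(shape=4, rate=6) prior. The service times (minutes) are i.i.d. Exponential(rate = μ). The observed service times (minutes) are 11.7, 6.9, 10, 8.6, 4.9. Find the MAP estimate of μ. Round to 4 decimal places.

μ̂_MAP = 0.1663

The Exponential(rate=μ) likelihood is ∝ μ^n e^(−μΣtᵢ). Here n = 5 and Σtᵢ = 11.7 + 6.9 + 10 + 8.6 + 4.9 = 42.1.
Posterior ∝ μ^3e^(−6μ) · μ^5e^(−42.1μ) = μ^8e^(−48.1μ), i.e. Gamma(9, 48.1).
Mode = (a−1)/b = 8/48.1 ≈ 0.1663.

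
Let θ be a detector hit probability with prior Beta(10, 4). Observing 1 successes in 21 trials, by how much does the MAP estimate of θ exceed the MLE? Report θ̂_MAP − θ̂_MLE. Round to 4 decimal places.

MAP − MLE = 0.2554

Posterior is Beta(11, 24); MAP = (11−1)/(35−2) = 10/33 ≈ 0.30303.
MLE ignores the prior: θ̂_MLE = k/n = 1/21 ≈ 0.04762.
Difference = 10/33 − 1/21 = 59/231 ≈ 0.2554.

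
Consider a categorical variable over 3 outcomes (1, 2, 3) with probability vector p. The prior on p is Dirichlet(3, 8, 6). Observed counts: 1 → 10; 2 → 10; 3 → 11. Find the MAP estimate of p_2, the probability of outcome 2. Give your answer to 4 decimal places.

MAP estimate: 0.3778

The posterior is Dirichlet(αᵢ + nᵢ) = Dirichlet(13, 18, 17).
For a Dirichlet(a₁,…,a_K) with all aᵢ > 1, the mode has j-th component (aⱼ − 1)/(Σaᵢ − K).
Here Σaᵢ = 48 and K = 3, so p_2 = (18 − 1)/(48 − 3) = 17/45 ≈ 0.3778.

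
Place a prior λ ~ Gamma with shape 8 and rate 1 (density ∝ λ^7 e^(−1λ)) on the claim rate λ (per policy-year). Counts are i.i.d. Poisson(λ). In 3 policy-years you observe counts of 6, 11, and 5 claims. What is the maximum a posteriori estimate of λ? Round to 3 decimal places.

Σxᵢ = 6+11+5 = 22, with n = 3.
Posterior ∝ λ^7e^(−1λ) · λ^22e^(−3λ) = λ^29e^(−4λ), i.e. Gamma(shape=30, rate=4).
The mode of a Gamma(a, b) with a ≥ 1 (shape–rate) is (a−1)/b = 29/4 ≈ 7.250.

λ̂_MAP = 7.250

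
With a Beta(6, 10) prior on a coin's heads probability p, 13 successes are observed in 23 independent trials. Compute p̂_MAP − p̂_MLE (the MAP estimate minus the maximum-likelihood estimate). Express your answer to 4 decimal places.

MAP − MLE = -0.0787

Posterior is Beta(19, 20); MAP = (19−1)/(39−2) = 18/37 ≈ 0.48649.
MLE ignores the prior: p̂_MLE = k/n = 13/23 ≈ 0.56522.
Difference = 18/37 − 13/23 = -67/851 ≈ -0.0787.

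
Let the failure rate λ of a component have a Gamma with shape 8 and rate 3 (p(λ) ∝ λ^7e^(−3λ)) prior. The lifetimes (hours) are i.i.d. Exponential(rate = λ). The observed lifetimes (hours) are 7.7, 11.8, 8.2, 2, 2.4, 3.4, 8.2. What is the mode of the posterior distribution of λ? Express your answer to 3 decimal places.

λ̂_MAP = 0.300

The Exponential(rate=λ) likelihood is ∝ λ^n e^(−λΣtᵢ). Here n = 7 and Σtᵢ = 7.7 + 11.8 + 8.2 + 2 + 2.4 + 3.4 + 8.2 = 43.7.
Posterior ∝ λ^7e^(−3λ) · λ^7e^(−43.7λ) = λ^14e^(−46.7λ), i.e. Gamma(15, 46.7).
Mode = (a−1)/b = 14/46.7 ≈ 0.300.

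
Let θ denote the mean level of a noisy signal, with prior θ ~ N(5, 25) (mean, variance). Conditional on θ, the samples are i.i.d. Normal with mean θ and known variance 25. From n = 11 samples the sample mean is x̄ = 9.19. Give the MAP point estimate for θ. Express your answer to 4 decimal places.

θ̂_MAP = 8.8408

n = 11, x̄ = 9.19.
For a Normal prior and Normal likelihood with known variance, the posterior is Normal; its mode equals its mean, the precision-weighted average.
Prior precision 1/σ₀² = 1/25 = 0.04; data precision n/σ² = 11/25 = 0.44.
θ̂ = (0.04·5 + 0.44·9.19) / (0.04 + 0.44) = 4.2436/0.48 = 10609/1200 ≈ 8.8408.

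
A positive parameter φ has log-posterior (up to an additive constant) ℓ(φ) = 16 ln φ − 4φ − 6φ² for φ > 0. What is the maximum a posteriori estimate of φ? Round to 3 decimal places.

φ̂_MAP = 1.000

ℓ'(φ) = 16/φ − 4 − 12φ. Setting this to zero and multiplying by φ: 12φ² + 4φ − 16 = 0.
φ = (−4 + √(4² + 4·12·16)) / (2·12) = (−4 + √784) / 24 = (−4 + 28)/24 = 1.
ℓ''(φ) = −16/φ² − 12 < 0, confirming a maximum.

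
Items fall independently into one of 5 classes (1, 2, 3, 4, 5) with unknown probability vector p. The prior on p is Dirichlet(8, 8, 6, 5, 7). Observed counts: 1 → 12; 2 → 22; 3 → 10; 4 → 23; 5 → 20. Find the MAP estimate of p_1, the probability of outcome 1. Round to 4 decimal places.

The posterior is Dirichlet(αᵢ + nᵢ) = Dirichlet(20, 30, 16, 28, 27).
For a Dirichlet(a₁,…,a_K) with all aᵢ > 1, the mode has j-th component (aⱼ − 1)/(Σaᵢ − K).
Here Σaᵢ = 121 and K = 5, so p_1 = (20 − 1)/(121 − 5) = 19/116 ≈ 0.1638.

MAP estimate: 0.1638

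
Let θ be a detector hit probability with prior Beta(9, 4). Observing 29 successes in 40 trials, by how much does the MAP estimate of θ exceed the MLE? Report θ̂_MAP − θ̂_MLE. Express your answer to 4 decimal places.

MAP − MLE = 0.0005

Posterior is Beta(38, 15); MAP = (38−1)/(53−2) = 37/51 ≈ 0.72549.
MLE ignores the prior: θ̂_MLE = k/n = 29/40 ≈ 0.72500.
Difference = 37/51 − 29/40 = 1/2040 ≈ 0.0005.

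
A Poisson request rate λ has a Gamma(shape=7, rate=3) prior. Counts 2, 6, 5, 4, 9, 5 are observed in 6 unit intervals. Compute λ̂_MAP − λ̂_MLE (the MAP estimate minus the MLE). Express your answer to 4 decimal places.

Σxᵢ = 31. Posterior is Gamma(38, 9); MAP = (38−1)/9 = 37/9 ≈ 4.11111.
MLE = x̄ = 31/6 ≈ 5.16667.
Difference = 37/9 − 31/6 = -19/18 ≈ -1.0556.

MAP − MLE = -1.0556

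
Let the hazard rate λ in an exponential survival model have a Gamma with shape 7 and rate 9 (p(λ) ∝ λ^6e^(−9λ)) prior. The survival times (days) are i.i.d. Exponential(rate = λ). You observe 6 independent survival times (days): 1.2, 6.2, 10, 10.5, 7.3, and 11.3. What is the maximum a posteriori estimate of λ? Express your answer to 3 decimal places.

λ̂_MAP = 0.216

The Exponential(rate=λ) likelihood is ∝ λ^n e^(−λΣtᵢ). Here n = 6 and Σtᵢ = 1.2 + 6.2 + 10 + 10.5 + 7.3 + 11.3 = 46.5.
Posterior ∝ λ^6e^(−9λ) · λ^6e^(−46.5λ) = λ^12e^(−55.5λ), i.e. Gamma(13, 55.5).
Mode = (a−1)/b = 12/55.5 ≈ 0.216.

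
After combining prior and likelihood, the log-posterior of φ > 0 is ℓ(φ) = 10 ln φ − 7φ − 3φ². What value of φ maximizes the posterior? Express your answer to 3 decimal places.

ℓ'(φ) = 10/φ − 7 − 6φ. Setting this to zero and multiplying by φ: 6φ² + 7φ − 10 = 0.
φ = (−7 + √(7² + 4·6·10)) / (2·6) = (−7 + √289) / 12 = (−7 + 17)/12 = 5/6.
ℓ''(φ) = −10/φ² − 6 < 0, confirming a maximum.

φ̂_MAP = 0.833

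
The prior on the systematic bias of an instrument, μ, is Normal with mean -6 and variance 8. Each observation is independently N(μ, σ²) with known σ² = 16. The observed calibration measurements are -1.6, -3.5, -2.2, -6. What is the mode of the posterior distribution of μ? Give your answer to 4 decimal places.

μ̂_MAP = -4.2167

n = 4; x̄ = ((-1.6) + (-3.5) + (-2.2) + (-6))/4 = -13.3/4 = -3.325.
For a Normal prior and Normal likelihood with known variance, the posterior is Normal; its mode equals its mean, the precision-weighted average.
Prior precision 1/σ₀² = 1/8 = 0.125; data precision n/σ² = 4/16 = 0.25.
μ̂ = (0.125·(-6) + 0.25·(-3.325)) / (0.125 + 0.25) = (-1.58125)/0.375 = -253/60 ≈ -4.2167.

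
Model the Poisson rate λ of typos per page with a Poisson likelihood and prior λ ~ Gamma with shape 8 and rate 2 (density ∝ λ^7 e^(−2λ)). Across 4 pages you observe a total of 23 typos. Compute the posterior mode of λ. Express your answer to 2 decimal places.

λ̂_MAP = 5.00

Σxᵢ = 23, n = 4.
Posterior ∝ λ^7e^(−2λ) · λ^23e^(−4λ) = λ^30e^(−6λ), i.e. Gamma(shape=31, rate=6).
The mode of a Gamma(a, b) with a ≥ 1 (shape–rate) is (a−1)/b = 30/6 ≈ 5.00.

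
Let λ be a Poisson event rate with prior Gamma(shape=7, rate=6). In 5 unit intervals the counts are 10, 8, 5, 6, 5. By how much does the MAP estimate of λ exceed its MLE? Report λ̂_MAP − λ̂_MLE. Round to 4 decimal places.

Σxᵢ = 34. Posterior is Gamma(41, 11); MAP = (41−1)/11 = 40/11 ≈ 3.63636.
MLE = x̄ = 34/5 ≈ 6.80000.
Difference = 40/11 − 34/5 = -174/55 ≈ -3.1636.

MAP − MLE = -3.1636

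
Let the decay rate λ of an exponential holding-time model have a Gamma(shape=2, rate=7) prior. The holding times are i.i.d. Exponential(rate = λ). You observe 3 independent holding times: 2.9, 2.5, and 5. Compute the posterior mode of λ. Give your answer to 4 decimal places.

λ̂_MAP = 0.2299

The Exponential(rate=λ) likelihood is ∝ λ^n e^(−λΣtᵢ). Here n = 3 and Σtᵢ = 2.9 + 2.5 + 5 = 10.4.
Posterior ∝ λe^(−7λ) · λ^3e^(−10.4λ) = λ^4e^(−17.4λ), i.e. Gamma(5, 17.4).
Mode = (a−1)/b = 4/17.4 ≈ 0.2299.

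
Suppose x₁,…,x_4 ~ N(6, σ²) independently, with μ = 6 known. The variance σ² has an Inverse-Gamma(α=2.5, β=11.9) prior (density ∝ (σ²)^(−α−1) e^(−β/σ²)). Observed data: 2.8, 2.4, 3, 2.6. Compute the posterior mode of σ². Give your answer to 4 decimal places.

σ̂²_MAP = 6.1418

Sum of squared deviations about the known mean: SS = (2.8−6)² + (2.4−6)² + (3−6)² + (2.6−6)² = 43.76.
The Normal likelihood contributes (σ²)^(−n/2) exp(−SS/(2σ²)), so the posterior is Inverse-Gamma(α + n/2, β + SS/2) = Inverse-Gamma(4.5, 33.78).
The mode of Inverse-Gamma(a, b) is b/(a+1) = 33.78/5.5 ≈ 6.1418.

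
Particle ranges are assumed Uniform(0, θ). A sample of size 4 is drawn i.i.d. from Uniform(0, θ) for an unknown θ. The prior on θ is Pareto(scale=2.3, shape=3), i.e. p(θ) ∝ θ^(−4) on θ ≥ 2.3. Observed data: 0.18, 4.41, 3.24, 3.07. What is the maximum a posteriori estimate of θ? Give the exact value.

The Uniform(0, θ) likelihood is θ^(−n) for θ ≥ max(xᵢ), zero otherwise. Here max(xᵢ) = 4.41.
Posterior ∝ θ^(−4) · θ^(−4) = θ^(−8) on θ ≥ max(2.3, 4.41) = 4.41.
This density is strictly decreasing in θ, so the posterior mode lies at the lower boundary of the support.

θ̂_MAP = 4.41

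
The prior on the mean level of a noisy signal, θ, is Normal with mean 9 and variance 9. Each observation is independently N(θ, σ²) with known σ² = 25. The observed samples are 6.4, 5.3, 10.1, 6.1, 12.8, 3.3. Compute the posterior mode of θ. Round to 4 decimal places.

n = 6; x̄ = (6.4 + 5.3 + 10.1 + 6.1 + 12.8 + 3.3)/6 = 44/6 = 22/3 ≈ 7.3333.
For a Normal prior and Normal likelihood with known variance, the posterior is Normal; its mode equals its mean, the precision-weighted average.
Prior precision 1/σ₀² = 1/9; data precision n/σ² = 6/25 = 0.24.
θ̂ = ((1/9)·9 + 0.24·(22/3)) / (1/9 + 0.24) = 2.76/(79/225) = 621/79 ≈ 7.8608.

θ̂_MAP = 7.8608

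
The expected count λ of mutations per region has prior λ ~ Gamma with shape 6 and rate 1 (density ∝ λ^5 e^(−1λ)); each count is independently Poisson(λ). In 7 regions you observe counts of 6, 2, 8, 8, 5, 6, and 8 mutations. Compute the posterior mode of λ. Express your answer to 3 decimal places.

Σxᵢ = 6+2+8+8+5+6+8 = 43, with n = 7.
Posterior ∝ λ^5e^(−1λ) · λ^43e^(−7λ) = λ^48e^(−8λ), i.e. Gamma(shape=49, rate=8).
The mode of a Gamma(a, b) with a ≥ 1 (shape–rate) is (a−1)/b = 48/8 ≈ 6.000.

λ̂_MAP = 6.000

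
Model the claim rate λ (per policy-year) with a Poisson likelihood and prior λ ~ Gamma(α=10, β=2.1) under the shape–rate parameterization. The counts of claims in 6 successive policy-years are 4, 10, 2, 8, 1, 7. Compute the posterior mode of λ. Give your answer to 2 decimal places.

Σxᵢ = 4+10+2+8+1+7 = 32, with n = 6.
Posterior ∝ λ^9e^(−2.1λ) · λ^32e^(−6λ) = λ^41e^(−8.1λ), i.e. Gamma(shape=42, rate=8.1).
The mode of a Gamma(a, b) with a ≥ 1 (shape–rate) is (a−1)/b = 41/8.1 ≈ 5.06.

λ̂_MAP = 5.06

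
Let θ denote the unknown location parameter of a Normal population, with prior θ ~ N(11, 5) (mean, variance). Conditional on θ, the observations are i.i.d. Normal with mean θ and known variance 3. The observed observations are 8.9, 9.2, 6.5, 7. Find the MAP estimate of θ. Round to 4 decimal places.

θ̂_MAP = 8.3043

n = 4; x̄ = (8.9 + 9.2 + 6.5 + 7)/4 = 31.6/4 = 7.9.
For a Normal prior and Normal likelihood with known variance, the posterior is Normal; its mode equals its mean, the precision-weighted average.
Prior precision 1/σ₀² = 1/5 = 0.2; data precision n/σ² = 4/3.
θ̂ = (0.2·11 + (4/3)·7.9) / (0.2 + 4/3) = (191/15)/(23/15) = 191/23 ≈ 8.3043.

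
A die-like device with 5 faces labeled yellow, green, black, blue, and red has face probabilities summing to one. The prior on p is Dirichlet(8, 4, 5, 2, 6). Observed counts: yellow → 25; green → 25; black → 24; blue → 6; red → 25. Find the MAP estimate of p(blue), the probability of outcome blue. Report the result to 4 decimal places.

MAP estimate of p(blue) = 0.0560

The posterior is Dirichlet(αᵢ + nᵢ) = Dirichlet(33, 29, 29, 8, 31).
For a Dirichlet(a₁,…,a_K) with all aᵢ > 1, the mode has j-th component (aⱼ − 1)/(Σaᵢ − K).
Here Σaᵢ = 130 and K = 5, so p(blue) = (8 − 1)/(130 − 5) = 7/125 ≈ 0.0560.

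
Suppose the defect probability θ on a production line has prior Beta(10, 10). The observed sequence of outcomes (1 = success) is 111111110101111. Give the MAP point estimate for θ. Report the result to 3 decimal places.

θ̂_MAP = 0.667

Prior: Beta(10, 10).
Data: 13 successes in 15 trials (from the sequence). The binomial likelihood contributes θ^13(1−θ)^2, so the posterior is Beta(10+13, 10+2) = Beta(23, 12).
For Beta(a, b) with a, b > 1 the mode is (a−1)/(a+b−2) = 22/33 ≈ 0.667.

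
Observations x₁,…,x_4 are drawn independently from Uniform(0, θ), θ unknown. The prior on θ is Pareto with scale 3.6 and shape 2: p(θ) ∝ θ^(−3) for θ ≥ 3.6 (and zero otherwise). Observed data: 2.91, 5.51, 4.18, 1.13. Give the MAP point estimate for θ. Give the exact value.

The Uniform(0, θ) likelihood is θ^(−n) for θ ≥ max(xᵢ), zero otherwise. Here max(xᵢ) = 5.51.
Posterior ∝ θ^(−3) · θ^(−4) = θ^(−7) on θ ≥ max(3.6, 5.51) = 5.51.
This density is strictly decreasing in θ, so the posterior mode lies at the lower boundary of the support.

θ̂_MAP = 5.51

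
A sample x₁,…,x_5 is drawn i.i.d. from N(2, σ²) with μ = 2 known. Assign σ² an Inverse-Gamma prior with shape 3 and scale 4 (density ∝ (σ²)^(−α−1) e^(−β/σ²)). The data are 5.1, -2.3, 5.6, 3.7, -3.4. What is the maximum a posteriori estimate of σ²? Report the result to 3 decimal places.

σ̂²_MAP = 6.239

Sum of squared deviations about the known mean: SS = (5.1−2)² + (-2.3−2)² + (5.6−2)² + (3.7−2)² + (-3.4−2)² = 73.11.
The Normal likelihood contributes (σ²)^(−n/2) exp(−SS/(2σ²)), so the posterior is Inverse-Gamma(α + n/2, β + SS/2) = Inverse-Gamma(5.5, 40.555).
The mode of Inverse-Gamma(a, b) is b/(a+1) = 40.555/6.5 ≈ 6.239.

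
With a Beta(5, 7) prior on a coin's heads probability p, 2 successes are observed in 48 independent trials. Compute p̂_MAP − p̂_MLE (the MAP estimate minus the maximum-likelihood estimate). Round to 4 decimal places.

MAP − MLE = 0.0618

Posterior is Beta(7, 53); MAP = (7−1)/(60−2) = 6/58 ≈ 0.10345.
MLE ignores the prior: p̂_MLE = k/n = 2/48 ≈ 0.04167.
Difference = 6/58 − 2/48 = 43/696 ≈ 0.0618.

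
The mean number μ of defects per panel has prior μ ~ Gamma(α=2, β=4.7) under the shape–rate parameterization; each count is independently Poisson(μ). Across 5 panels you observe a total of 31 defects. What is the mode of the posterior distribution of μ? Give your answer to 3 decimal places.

μ̂_MAP = 3.299

Σxᵢ = 31, n = 5.
Posterior ∝ μe^(−4.7μ) · μ^31e^(−5μ) = μ^32e^(−9.7μ), i.e. Gamma(shape=33, rate=9.7).
The mode of a Gamma(a, b) with a ≥ 1 (shape–rate) is (a−1)/b = 32/9.7 ≈ 3.299.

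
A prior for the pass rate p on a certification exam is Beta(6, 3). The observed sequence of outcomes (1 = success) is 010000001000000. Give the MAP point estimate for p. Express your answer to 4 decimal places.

p̂_MAP = 0.3182

Prior: Beta(6, 3).
Data: 2 successes in 15 trials (from the sequence). The binomial likelihood contributes p^2(1−p)^13, so the posterior is Beta(6+2, 3+13) = Beta(8, 16).
For Beta(a, b) with a, b > 1 the mode is (a−1)/(a+b−2) = 7/22 ≈ 0.3182.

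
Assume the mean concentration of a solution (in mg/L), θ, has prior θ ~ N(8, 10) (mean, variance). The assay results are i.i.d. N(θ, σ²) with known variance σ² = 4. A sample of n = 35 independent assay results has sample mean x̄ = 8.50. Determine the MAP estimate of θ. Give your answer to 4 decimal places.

n = 35, x̄ = 8.50.
For a Normal prior and Normal likelihood with known variance, the posterior is Normal; its mode equals its mean, the precision-weighted average.
Prior precision 1/σ₀² = 1/10 = 0.1; data precision n/σ² = 35/4 = 8.75.
θ̂ = (0.1·8 + 8.75·8.5) / (0.1 + 8.75) = 75.175/8.85 = 3007/354 ≈ 8.4944.

θ̂_MAP = 8.4944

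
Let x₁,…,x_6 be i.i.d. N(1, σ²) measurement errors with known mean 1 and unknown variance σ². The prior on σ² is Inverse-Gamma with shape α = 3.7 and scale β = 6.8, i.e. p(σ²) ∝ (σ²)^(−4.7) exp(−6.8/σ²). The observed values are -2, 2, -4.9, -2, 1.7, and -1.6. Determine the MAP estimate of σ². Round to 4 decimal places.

Sum of squared deviations about the known mean: SS = (-2−1)² + (2−1)² + (-4.9−1)² + (-2−1)² + (1.7−1)² + (-1.6−1)² = 61.06.
The Normal likelihood contributes (σ²)^(−n/2) exp(−SS/(2σ²)), so the posterior is Inverse-Gamma(α + n/2, β + SS/2) = Inverse-Gamma(6.7, 37.33).
The mode of Inverse-Gamma(a, b) is b/(a+1) = 37.33/7.7 ≈ 4.8481.

σ̂²_MAP = 4.8481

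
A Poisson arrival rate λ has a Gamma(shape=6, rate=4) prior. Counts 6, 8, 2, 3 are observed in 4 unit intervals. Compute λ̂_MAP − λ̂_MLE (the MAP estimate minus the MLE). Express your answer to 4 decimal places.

MAP − MLE = -1.7500

Σxᵢ = 19. Posterior is Gamma(25, 8); MAP = (25−1)/8 = 24/8 ≈ 3.00000.
MLE = x̄ = 19/4 ≈ 4.75000.
Difference = 24/8 − 19/4 = -7/4 ≈ -1.7500.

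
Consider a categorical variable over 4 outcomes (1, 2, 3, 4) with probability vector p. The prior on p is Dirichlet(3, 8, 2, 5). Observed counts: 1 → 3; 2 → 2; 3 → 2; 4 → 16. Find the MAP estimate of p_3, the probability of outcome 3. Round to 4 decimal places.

The posterior is Dirichlet(αᵢ + nᵢ) = Dirichlet(6, 10, 4, 21).
For a Dirichlet(a₁,…,a_K) with all aᵢ > 1, the mode has j-th component (aⱼ − 1)/(Σaᵢ − K).
Here Σaᵢ = 41 and K = 4, so p_3 = (4 − 1)/(41 − 4) = 3/37 ≈ 0.0811.

MAP estimate: 0.0811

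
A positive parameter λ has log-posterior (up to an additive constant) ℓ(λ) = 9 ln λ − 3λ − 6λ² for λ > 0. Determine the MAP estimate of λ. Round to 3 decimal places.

λ̂_MAP = 0.750

ℓ'(λ) = 9/λ − 3 − 12λ. Setting this to zero and multiplying by λ: 12λ² + 3λ − 9 = 0.
λ = (−3 + √(3² + 4·12·9)) / (2·12) = (−3 + √441) / 24 = (−3 + 21)/24 = 3/4.
ℓ''(λ) = −9/λ² − 12 < 0, confirming a maximum.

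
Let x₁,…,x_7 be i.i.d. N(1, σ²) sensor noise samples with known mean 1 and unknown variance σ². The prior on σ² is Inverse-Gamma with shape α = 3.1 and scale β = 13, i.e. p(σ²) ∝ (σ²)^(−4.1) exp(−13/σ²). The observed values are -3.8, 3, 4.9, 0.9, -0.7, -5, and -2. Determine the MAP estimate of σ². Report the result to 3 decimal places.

Sum of squared deviations about the known mean: SS = (-3.8−1)² + (3−1)² + (4.9−1)² + (0.9−1)² + (-0.7−1)² + (-5−1)² + (-2−1)² = 90.15.
The Normal likelihood contributes (σ²)^(−n/2) exp(−SS/(2σ²)), so the posterior is Inverse-Gamma(α + n/2, β + SS/2) = Inverse-Gamma(6.6, 58.075).
The mode of Inverse-Gamma(a, b) is b/(a+1) = 58.075/7.6 ≈ 7.641.

σ̂²_MAP = 7.641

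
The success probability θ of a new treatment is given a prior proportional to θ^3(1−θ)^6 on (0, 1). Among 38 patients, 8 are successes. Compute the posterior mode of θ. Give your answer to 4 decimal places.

θ̂_MAP = 0.2340

The prior density ∝ θ^3(1−θ)^6 is the kernel of Beta(4, 7).
Data: 8 successes in 38 trials. The binomial likelihood contributes θ^8(1−θ)^30, so the posterior is Beta(4+8, 7+30) = Beta(12, 37).
For Beta(a, b) with a, b > 1 the mode is (a−1)/(a+b−2) = 11/47 ≈ 0.2340.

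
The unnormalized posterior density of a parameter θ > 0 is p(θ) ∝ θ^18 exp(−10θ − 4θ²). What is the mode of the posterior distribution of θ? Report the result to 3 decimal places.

θ̂_MAP = 1.000

ℓ'(θ) = 18/θ − 10 − 8θ. Setting this to zero and multiplying by θ: 8θ² + 10θ − 18 = 0.
θ = (−10 + √(10² + 4·8·18)) / (2·8) = (−10 + √676) / 16 = (−10 + 26)/16 = 1.
ℓ''(θ) = −18/θ² − 8 < 0, confirming a maximum.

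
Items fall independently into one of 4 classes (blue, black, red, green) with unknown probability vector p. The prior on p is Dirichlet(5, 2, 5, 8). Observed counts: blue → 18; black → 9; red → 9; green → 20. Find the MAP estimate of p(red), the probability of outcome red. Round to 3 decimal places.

MAP estimate of p(red) = 0.181

The posterior is Dirichlet(αᵢ + nᵢ) = Dirichlet(23, 11, 14, 28).
For a Dirichlet(a₁,…,a_K) with all aᵢ > 1, the mode has j-th component (aⱼ − 1)/(Σaᵢ − K).
Here Σaᵢ = 76 and K = 4, so p(red) = (14 − 1)/(76 − 4) = 13/72 ≈ 0.181.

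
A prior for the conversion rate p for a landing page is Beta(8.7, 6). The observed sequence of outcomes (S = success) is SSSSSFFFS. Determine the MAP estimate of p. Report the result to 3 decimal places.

Prior: Beta(8.7, 6).
Data: 6 successes in 9 trials (from the sequence). The binomial likelihood contributes p^6(1−p)^3, so the posterior is Beta(8.7+6, 6+3) = Beta(14.7, 9).
For Beta(a, b) with a, b > 1 the mode is (a−1)/(a+b−2) = 13.7/21.7 ≈ 0.631.

p̂_MAP = 0.631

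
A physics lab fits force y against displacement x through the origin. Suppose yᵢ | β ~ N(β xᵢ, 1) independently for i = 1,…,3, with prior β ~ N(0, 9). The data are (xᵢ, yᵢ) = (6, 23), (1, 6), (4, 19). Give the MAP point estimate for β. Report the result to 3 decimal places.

β̂_MAP = 4.142

log p(β | y) = −Σ(yᵢ − βxᵢ)²/(2·1) − β²/(2·9) + const.
Setting the derivative to zero: Σxᵢ(yᵢ − βxᵢ)/1 − β/9 = 0, so β = Σxᵢyᵢ / (Σxᵢ² + σ²/τ²).
Σxᵢyᵢ = 6·23 + 1·6 + 4·19 = 220; Σxᵢ² = 53; σ²/τ² = 1/9.
β̂_MAP = 220 / (53 + 1/9) = 220/(478/9) = 990/239 ≈ 4.142.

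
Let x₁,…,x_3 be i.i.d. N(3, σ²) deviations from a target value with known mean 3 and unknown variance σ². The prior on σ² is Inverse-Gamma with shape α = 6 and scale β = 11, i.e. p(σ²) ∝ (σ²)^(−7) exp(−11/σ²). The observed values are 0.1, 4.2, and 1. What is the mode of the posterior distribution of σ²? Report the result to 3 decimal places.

Sum of squared deviations about the known mean: SS = (0.1−3)² + (4.2−3)² + (1−3)² = 13.85.
The Normal likelihood contributes (σ²)^(−n/2) exp(−SS/(2σ²)), so the posterior is Inverse-Gamma(α + n/2, β + SS/2) = Inverse-Gamma(7.5, 17.925).
The mode of Inverse-Gamma(a, b) is b/(a+1) = 17.925/8.5 ≈ 2.109.

σ̂²_MAP = 2.109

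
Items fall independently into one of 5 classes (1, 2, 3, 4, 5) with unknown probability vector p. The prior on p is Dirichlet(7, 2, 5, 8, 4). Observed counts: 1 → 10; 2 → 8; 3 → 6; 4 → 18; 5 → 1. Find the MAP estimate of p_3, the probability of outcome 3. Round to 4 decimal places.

The posterior is Dirichlet(αᵢ + nᵢ) = Dirichlet(17, 10, 11, 26, 5).
For a Dirichlet(a₁,…,a_K) with all aᵢ > 1, the mode has j-th component (aⱼ − 1)/(Σaᵢ − K).
Here Σaᵢ = 69 and K = 5, so p_3 = (11 − 1)/(69 − 5) = 10/64 ≈ 0.1563.

MAP estimate: 0.1563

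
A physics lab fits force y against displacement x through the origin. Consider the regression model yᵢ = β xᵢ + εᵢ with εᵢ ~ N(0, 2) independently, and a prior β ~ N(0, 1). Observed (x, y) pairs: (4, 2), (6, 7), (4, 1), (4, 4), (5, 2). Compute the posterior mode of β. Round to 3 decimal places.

β̂_MAP = 0.721

log p(β | y) = −Σ(yᵢ − βxᵢ)²/(2·2) − β²/(2·1) + const.
Setting the derivative to zero: Σxᵢ(yᵢ − βxᵢ)/2 − β/1 = 0, so β = Σxᵢyᵢ / (Σxᵢ² + σ²/τ²).
Σxᵢyᵢ = 4·2 + 6·7 + 4·1 + 4·4 + 5·2 = 80; Σxᵢ² = 109; σ²/τ² = 2.
β̂_MAP = 80 / (109 + 2) = 80/111 ≈ 0.721.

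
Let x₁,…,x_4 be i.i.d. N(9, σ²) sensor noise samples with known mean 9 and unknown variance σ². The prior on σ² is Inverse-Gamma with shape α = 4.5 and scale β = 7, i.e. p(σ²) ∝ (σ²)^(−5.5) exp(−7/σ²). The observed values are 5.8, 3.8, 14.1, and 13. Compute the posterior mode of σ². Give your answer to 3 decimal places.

Sum of squared deviations about the known mean: SS = (5.8−9)² + (3.8−9)² + (14.1−9)² + (13−9)² = 79.29.
The Normal likelihood contributes (σ²)^(−n/2) exp(−SS/(2σ²)), so the posterior is Inverse-Gamma(α + n/2, β + SS/2) = Inverse-Gamma(6.5, 46.645).
The mode of Inverse-Gamma(a, b) is b/(a+1) = 46.645/7.5 ≈ 6.219.

σ̂²_MAP = 6.219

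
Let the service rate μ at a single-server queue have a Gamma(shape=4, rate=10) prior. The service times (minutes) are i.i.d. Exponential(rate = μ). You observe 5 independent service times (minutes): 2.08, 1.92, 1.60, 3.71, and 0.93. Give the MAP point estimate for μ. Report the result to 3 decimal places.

The Exponential(rate=μ) likelihood is ∝ μ^n e^(−μΣtᵢ). Here n = 5 and Σtᵢ = 2.08 + 1.92 + 1.60 + 3.71 + 0.93 = 10.24.
Posterior ∝ μ^3e^(−10μ) · μ^5e^(−10.24μ) = μ^8e^(−20.24μ), i.e. Gamma(9, 20.24).
Mode = (a−1)/b = 8/20.24 ≈ 0.395.

μ̂_MAP = 0.395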